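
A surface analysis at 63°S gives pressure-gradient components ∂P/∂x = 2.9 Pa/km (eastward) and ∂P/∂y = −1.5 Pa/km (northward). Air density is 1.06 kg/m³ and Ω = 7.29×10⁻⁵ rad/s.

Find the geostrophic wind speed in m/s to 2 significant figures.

Coriolis parameter at 63°S:
f = 2Ω sin φ = 2 × 7.29×10⁻⁵ × sin 63° = 1.30×10⁻⁴ s⁻¹
In the Southern Hemisphere f is negative: f = −1.30×10⁻⁴ s⁻¹.
Component geostrophic relations (x east, y north):
u_g = −(1/(fρ)) ∂P/∂y,  v_g = (1/(fρ)) ∂P/∂x
u_g = −(−1.5×10⁻³)/(−1.30×10⁻⁴ × 1.06) = −10.9 m/s;  v_g = (2.9×10⁻³)/(−1.30×10⁻⁴ × 1.06) = −21.1 m/s
|V_g| = √(u_g² + v_g²) = 23.7 m/s

24 m/s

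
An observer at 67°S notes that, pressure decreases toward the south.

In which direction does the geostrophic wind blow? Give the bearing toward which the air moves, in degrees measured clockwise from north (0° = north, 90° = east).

090°

The pressure-gradient force points toward the south (bearing 180°).
Geostrophic balance: in the Southern Hemisphere the Coriolis force deflects motion to the left, so the geostrophic wind blows 90° to the left of the pressure-gradient force (low pressure on the right).
Rotating 180° by 90° counterclockwise gives 090° — the wind blows toward the east.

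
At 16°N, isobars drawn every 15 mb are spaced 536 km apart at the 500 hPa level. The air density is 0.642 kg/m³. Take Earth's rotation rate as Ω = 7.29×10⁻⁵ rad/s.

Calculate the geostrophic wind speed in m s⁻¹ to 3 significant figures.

108 m s⁻¹

Coriolis parameter at 16°N:
f = 2Ω sin φ = 2 × 7.29×10⁻⁵ × sin 16° = 4.02×10⁻⁵ s⁻¹
Pressure gradient: |∂P/∂n| = 1500 Pa / 536000 m = 2.80×10⁻³ Pa/m
Geostrophic balance (pressure-gradient force = Coriolis force):
V_g = (1/(fρ)) |∂P/∂n| = 2.80×10⁻³ / (4.02×10⁻⁵ × 0.642) = 108 m/s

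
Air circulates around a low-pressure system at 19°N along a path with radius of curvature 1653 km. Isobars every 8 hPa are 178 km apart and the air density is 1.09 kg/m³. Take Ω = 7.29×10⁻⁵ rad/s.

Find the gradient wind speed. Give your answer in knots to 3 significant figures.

Coriolis parameter at 19°N:
f = 2Ω sin φ = 2 × 7.29×10⁻⁵ × sin 19° = 4.75×10⁻⁵ s⁻¹
Pressure gradient: |∂P/∂n| = 800 Pa / 178000 m = 4.49×10⁻³ Pa/m
Geostrophic speed: V_g = |∂P/∂n|/(fρ) = 4.49×10⁻³/(4.75×10⁻⁵ × 1.09) = 86.9 m/s
Around a low, centrifugal force acts outward with Coriolis, so pressure-gradient force balances both:
(1/ρ)|∂P/∂n| = fV + V²/R  →  V² + fR·V − fR·V_g = 0
With fR = 4.75×10⁻⁵ × 1653×10³ m = 78.5 m/s:
V = [−fR + √((fR)² + 4 fR V_g)]/2 = [−78.5 + √(78.5² + 4×78.5×86.9)]/2 = 52.2 m/s
Subgeostrophic (V < V_g = 86.9 m/s), as expected around a low.
Converting: 52.2 m/s × 1.944 = 101 knots

101 knots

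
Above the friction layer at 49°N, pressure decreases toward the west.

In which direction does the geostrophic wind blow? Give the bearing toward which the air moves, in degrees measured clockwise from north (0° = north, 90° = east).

The pressure-gradient force points toward the west (bearing 270°).
Geostrophic balance: in the Northern Hemisphere the Coriolis force deflects motion to the right, so the geostrophic wind blows 90° to the right of the pressure-gradient force (low pressure on the left).
Rotating 270° by 90° clockwise gives 000° — the wind blows toward the north.

000°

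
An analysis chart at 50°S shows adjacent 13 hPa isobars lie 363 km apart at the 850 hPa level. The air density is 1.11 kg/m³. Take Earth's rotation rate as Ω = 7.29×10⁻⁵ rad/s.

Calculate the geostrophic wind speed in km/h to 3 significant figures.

104 km/h

Coriolis parameter at 50°S:
f = 2Ω sin φ = 2 × 7.29×10⁻⁵ × sin 50° = 1.12×10⁻⁴ s⁻¹
Pressure gradient: |∂P/∂n| = 1300 Pa / 363000 m = 3.58×10⁻³ Pa/m
Geostrophic balance (pressure-gradient force = Coriolis force):
V_g = (1/(fρ)) |∂P/∂n| = 3.58×10⁻³ / (1.12×10⁻⁴ × 1.11) = 28.9 m/s
Converting: 28.9 m/s × 3.6 = 104 km/h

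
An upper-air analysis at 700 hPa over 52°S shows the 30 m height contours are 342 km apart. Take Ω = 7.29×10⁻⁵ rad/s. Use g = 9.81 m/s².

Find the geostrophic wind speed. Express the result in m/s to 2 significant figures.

Coriolis parameter at 52°S:
f = 2Ω sin φ = 2 × 7.29×10⁻⁵ × sin 52° = 1.15×10⁻⁴ s⁻¹
Height gradient: |∂Z/∂n| = 30 m / 342000 m = 8.77×10⁻⁵
On a pressure surface, geostrophic balance gives V_g = (g/f)|∂Z/∂n|:
V_g = 9.81 × 8.77×10⁻⁵ / 1.15×10⁻⁴ = 7.49 m/s

7.5 m/s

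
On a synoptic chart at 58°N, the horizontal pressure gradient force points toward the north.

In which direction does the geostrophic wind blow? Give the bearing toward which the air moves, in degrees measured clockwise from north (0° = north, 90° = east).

The pressure-gradient force points toward the north (bearing 000°).
Geostrophic balance: in the Northern Hemisphere the Coriolis force deflects motion to the right, so the geostrophic wind blows 90° to the right of the pressure-gradient force (low pressure on the left).
Rotating 000° by 90° clockwise gives 090° — the wind blows toward the east.

090°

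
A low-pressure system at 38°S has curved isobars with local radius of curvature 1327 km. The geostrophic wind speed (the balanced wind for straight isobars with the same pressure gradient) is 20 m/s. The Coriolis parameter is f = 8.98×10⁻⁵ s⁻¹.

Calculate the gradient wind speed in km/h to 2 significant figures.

Around a low, centrifugal force acts outward with Coriolis, so pressure-gradient force balances both:
(1/ρ)|∂P/∂n| = fV + V²/R  →  V² + fR·V − fR·V_g = 0
With fR = 8.98×10⁻⁵ × 1327×10³ m = 119 m/s:
V = [−fR + √((fR)² + 4 fR V_g)]/2 = [−119 + √(119² + 4×119×20)]/2 = 17.4 m/s
Subgeostrophic (V < V_g = 20 m/s), as expected around a low.
Converting: 17.4 m/s × 3.6 = 63 km/h

63 km/h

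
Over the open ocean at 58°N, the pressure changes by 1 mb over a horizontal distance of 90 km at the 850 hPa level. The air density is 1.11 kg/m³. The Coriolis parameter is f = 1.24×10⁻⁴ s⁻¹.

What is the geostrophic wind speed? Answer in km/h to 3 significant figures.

Pressure gradient: |∂P/∂n| = 100 Pa / 90000 m = 1.11×10⁻³ Pa/m
Geostrophic balance (pressure-gradient force = Coriolis force):
V_g = (1/(fρ)) |∂P/∂n| = 1.11×10⁻³ / (1.24×10⁻⁴ × 1.11) = 8.07 m/s
Converting: 8.07 m/s × 3.6 = 29.1 km/h

29.1 km/h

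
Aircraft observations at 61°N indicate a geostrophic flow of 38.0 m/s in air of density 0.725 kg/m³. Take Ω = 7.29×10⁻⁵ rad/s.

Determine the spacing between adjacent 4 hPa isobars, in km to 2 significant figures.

110 km

Coriolis parameter at 61°N:
f = 2Ω sin φ = 2 × 7.29×10⁻⁵ × sin 61° = 1.28×10⁻⁴ s⁻¹
Geostrophic balance rearranged: |∂P/∂n| = f ρ V_g
|∂P/∂n| = 1.28×10⁻⁴ × 0.725 × 38.0 = 3.51×10⁻³ Pa/m
Isobar spacing: Δn = ΔP/|∂P/∂n| = 400 Pa / 3.51×10⁻³ Pa/m = 113857 m ≈ 110 km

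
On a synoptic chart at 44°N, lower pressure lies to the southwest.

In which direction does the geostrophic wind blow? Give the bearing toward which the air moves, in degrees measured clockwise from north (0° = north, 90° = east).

The pressure-gradient force points toward the southwest (bearing 225°).
Geostrophic balance: in the Northern Hemisphere the Coriolis force deflects motion to the right, so the geostrophic wind blows 90° to the right of the pressure-gradient force (low pressure on the left).
Rotating 225° by 90° clockwise gives 315° — the wind blows toward the northwest.

315°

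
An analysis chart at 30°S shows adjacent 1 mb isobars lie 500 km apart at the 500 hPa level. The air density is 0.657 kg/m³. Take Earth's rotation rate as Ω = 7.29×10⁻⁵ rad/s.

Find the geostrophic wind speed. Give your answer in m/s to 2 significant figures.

Coriolis parameter at 30°S:
f = 2Ω sin φ = 2 × 7.29×10⁻⁵ × sin 30° = 7.29×10⁻⁵ s⁻¹
Pressure gradient: |∂P/∂n| = 100 Pa / 500000 m = 2.00×10⁻⁴ Pa/m
Geostrophic balance (pressure-gradient force = Coriolis force):
V_g = (1/(fρ)) |∂P/∂n| = 2.00×10⁻⁴ / (7.29×10⁻⁵ × 0.657) = 4.18 m/s

4.2 m/s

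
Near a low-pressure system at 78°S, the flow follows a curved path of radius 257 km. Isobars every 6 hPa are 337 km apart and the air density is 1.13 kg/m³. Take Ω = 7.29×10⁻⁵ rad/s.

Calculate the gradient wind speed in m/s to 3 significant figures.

Coriolis parameter at 78°S:
f = 2Ω sin φ = 2 × 7.29×10⁻⁵ × sin 78° = 1.43×10⁻⁴ s⁻¹
Pressure gradient: |∂P/∂n| = 600 Pa / 337000 m = 1.78×10⁻³ Pa/m
Geostrophic speed: V_g = |∂P/∂n|/(fρ) = 1.78×10⁻³/(1.43×10⁻⁴ × 1.13) = 11.0 m/s
Around a low, centrifugal force acts outward with Coriolis, so pressure-gradient force balances both:
(1/ρ)|∂P/∂n| = fV + V²/R  →  V² + fR·V − fR·V_g = 0
With fR = 1.43×10⁻⁴ × 257×10³ m = 36.7 m/s:
V = [−fR + √((fR)² + 4 fR V_g)]/2 = [−36.7 + √(36.7² + 4×36.7×11)]/2 = 8.89 m/s
Subgeostrophic (V < V_g = 11 m/s), as expected around a low.

8.89 m/s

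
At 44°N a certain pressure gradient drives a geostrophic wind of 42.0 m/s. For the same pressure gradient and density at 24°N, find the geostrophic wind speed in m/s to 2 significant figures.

72 m/s

With the same pressure gradient and density, V_g ∝ 1/f ∝ 1/sin φ.
V₂ = V₁ · sin φ₁ / sin φ₂ = 42.0 × sin 44° / sin 24°
V₂ = 42.0 × 0.6947/0.4067 = 72 m/s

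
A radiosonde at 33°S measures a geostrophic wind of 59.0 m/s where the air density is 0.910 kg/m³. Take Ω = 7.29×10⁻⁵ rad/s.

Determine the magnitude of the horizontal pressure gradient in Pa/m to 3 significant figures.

4.26×10⁻³ Pa/m

Coriolis parameter at 33°S:
f = 2Ω sin φ = 2 × 7.29×10⁻⁵ × sin 33° = 7.94×10⁻⁵ s⁻¹
Geostrophic balance rearranged: |∂P/∂n| = f ρ V_g
|∂P/∂n| = 7.94×10⁻⁵ × 0.910 × 59.0 = 4.26×10⁻³ Pa/m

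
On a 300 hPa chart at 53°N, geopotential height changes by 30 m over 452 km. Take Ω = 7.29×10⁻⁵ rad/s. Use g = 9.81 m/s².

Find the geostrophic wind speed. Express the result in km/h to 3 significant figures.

20.1 km/h

Coriolis parameter at 53°N:
f = 2Ω sin φ = 2 × 7.29×10⁻⁵ × sin 53° = 1.16×10⁻⁴ s⁻¹
Height gradient: |∂Z/∂n| = 30 m / 452000 m = 6.64×10⁻⁵
On a pressure surface, geostrophic balance gives V_g = (g/f)|∂Z/∂n|:
V_g = 9.81 × 6.64×10⁻⁵ / 1.16×10⁻⁴ = 5.59 m/s
Converting: 5.59 m/s × 3.6 = 20.1 km/h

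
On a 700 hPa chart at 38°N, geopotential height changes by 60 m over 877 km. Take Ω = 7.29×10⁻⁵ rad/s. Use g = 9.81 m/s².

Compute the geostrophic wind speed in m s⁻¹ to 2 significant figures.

Coriolis parameter at 38°N:
f = 2Ω sin φ = 2 × 7.29×10⁻⁵ × sin 38° = 8.98×10⁻⁵ s⁻¹
Height gradient: |∂Z/∂n| = 60 m / 877000 m = 6.84×10⁻⁵
On a pressure surface, geostrophic balance gives V_g = (g/f)|∂Z/∂n|:
V_g = 9.81 × 6.84×10⁻⁵ / 8.98×10⁻⁵ = 7.48 m/s

7.5 m s⁻¹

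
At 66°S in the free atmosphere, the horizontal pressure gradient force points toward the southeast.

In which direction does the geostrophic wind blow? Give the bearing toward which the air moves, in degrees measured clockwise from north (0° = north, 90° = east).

045°

The pressure-gradient force points toward the southeast (bearing 135°).
Geostrophic balance: in the Southern Hemisphere the Coriolis force deflects motion to the left, so the geostrophic wind blows 90° to the left of the pressure-gradient force (low pressure on the right).
Rotating 135° by 90° counterclockwise gives 045° — the wind blows toward the northeast.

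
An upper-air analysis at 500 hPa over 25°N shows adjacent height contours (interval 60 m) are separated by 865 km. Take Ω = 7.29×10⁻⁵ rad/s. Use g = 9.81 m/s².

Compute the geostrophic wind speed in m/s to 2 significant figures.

11 m/s

Coriolis parameter at 25°N:
f = 2Ω sin φ = 2 × 7.29×10⁻⁵ × sin 25° = 6.16×10⁻⁵ s⁻¹
Height gradient: |∂Z/∂n| = 60 m / 865000 m = 6.94×10⁻⁵
On a pressure surface, geostrophic balance gives V_g = (g/f)|∂Z/∂n|:
V_g = 9.81 × 6.94×10⁻⁵ / 6.16×10⁻⁵ = 11.0 m/s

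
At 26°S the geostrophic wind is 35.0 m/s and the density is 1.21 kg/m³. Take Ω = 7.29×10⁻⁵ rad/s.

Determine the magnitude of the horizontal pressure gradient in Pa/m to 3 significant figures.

Coriolis parameter at 26°S:
f = 2Ω sin φ = 2 × 7.29×10⁻⁵ × sin 26° = 6.39×10⁻⁵ s⁻¹
Geostrophic balance rearranged: |∂P/∂n| = f ρ V_g
|∂P/∂n| = 6.39×10⁻⁵ × 1.21 × 35.0 = 2.71×10⁻³ Pa/m

2.71×10⁻³ Pa/m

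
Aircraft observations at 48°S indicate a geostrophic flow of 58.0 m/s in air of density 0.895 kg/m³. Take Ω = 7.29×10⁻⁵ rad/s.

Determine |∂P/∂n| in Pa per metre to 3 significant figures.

Coriolis parameter at 48°S:
f = 2Ω sin φ = 2 × 7.29×10⁻⁵ × sin 48° = 1.08×10⁻⁴ s⁻¹
Geostrophic balance rearranged: |∂P/∂n| = f ρ V_g
|∂P/∂n| = 1.08×10⁻⁴ × 0.895 × 58.0 = 5.62×10⁻³ Pa/m

5.62×10⁻³ Pa/m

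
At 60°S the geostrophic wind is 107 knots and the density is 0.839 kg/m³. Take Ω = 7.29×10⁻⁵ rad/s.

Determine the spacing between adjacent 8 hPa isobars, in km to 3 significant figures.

137 km

Coriolis parameter at 60°S:
f = 2Ω sin φ = 2 × 7.29×10⁻⁵ × sin 60° = 1.26×10⁻⁴ s⁻¹
Wind speed in SI: 107 knots = 55.0 m/s
Geostrophic balance rearranged: |∂P/∂n| = f ρ V_g
|∂P/∂n| = 1.26×10⁻⁴ × 0.839 × 55.0 = 5.83×10⁻³ Pa/m
Isobar spacing: Δn = ΔP/|∂P/∂n| = 800 Pa / 5.83×10⁻³ Pa/m = 137189 m ≈ 137 km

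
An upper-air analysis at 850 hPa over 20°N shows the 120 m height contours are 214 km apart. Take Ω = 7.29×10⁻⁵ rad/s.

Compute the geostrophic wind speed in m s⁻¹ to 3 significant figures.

110 m s⁻¹

Coriolis parameter at 20°N:
f = 2Ω sin φ = 2 × 7.29×10⁻⁵ × sin 20° = 4.99×10⁻⁵ s⁻¹
Height gradient: |∂Z/∂n| = 120 m / 214000 m = 5.61×10⁻⁴
On a pressure surface, geostrophic balance gives V_g = (g/f)|∂Z/∂n|:
V_g = 9.81 × 5.61×10⁻⁴ / 4.99×10⁻⁵ = 110 m/s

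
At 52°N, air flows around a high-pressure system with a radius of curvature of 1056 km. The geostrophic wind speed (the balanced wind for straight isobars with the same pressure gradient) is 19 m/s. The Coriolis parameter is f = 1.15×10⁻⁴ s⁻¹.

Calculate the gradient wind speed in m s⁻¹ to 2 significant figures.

Around a high, pressure-gradient force acts outward with centrifugal, so Coriolis balances both:
fV = (1/ρ)|∂P/∂n| + V²/R  →  V² − fR·V + fR·V_g = 0
With fR = 1.15×10⁻⁴ × 1056×10³ m = 121 m/s:
V = [fR − √((fR)² − 4 fR V_g)]/2 = [121 − √(121² − 4×121×19)]/2 = 23.6 m/s
Supergeostrophic (V > V_g = 19 m/s), as expected around a high.

24 m s⁻¹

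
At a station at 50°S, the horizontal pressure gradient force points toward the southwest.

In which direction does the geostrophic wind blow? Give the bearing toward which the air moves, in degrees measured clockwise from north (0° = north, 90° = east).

135°

The pressure-gradient force points toward the southwest (bearing 225°).
Geostrophic balance: in the Southern Hemisphere the Coriolis force deflects motion to the left, so the geostrophic wind blows 90° to the left of the pressure-gradient force (low pressure on the right).
Rotating 225° by 90° counterclockwise gives 135° — the wind blows toward the southeast.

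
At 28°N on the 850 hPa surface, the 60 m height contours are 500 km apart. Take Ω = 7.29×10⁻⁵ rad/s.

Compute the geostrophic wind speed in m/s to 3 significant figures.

Coriolis parameter at 28°N:
f = 2Ω sin φ = 2 × 7.29×10⁻⁵ × sin 28° = 6.84×10⁻⁵ s⁻¹
Height gradient: |∂Z/∂n| = 60 m / 500000 m = 1.20×10⁻⁴
On a pressure surface, geostrophic balance gives V_g = (g/f)|∂Z/∂n|:
V_g = 9.81 × 1.20×10⁻⁴ / 6.84×10⁻⁵ = 17.2 m/s

17.2 m/s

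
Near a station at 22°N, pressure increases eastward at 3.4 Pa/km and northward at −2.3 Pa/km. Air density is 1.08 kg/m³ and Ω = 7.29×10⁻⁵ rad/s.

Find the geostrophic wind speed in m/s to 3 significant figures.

69.6 m/s

Coriolis parameter at 22°N:
f = 2Ω sin φ = 2 × 7.29×10⁻⁵ × sin 22° = 5.46×10⁻⁵ s⁻¹
Component geostrophic relations (x east, y north):
u_g = −(1/(fρ)) ∂P/∂y,  v_g = (1/(fρ)) ∂P/∂x
u_g = −(−2.3×10⁻³)/(5.46×10⁻⁵ × 1.08) = 39.0 m/s;  v_g = (3.4×10⁻³)/(5.46×10⁻⁵ × 1.08) = 57.6 m/s
|V_g| = √(u_g² + v_g²) = 69.6 m/s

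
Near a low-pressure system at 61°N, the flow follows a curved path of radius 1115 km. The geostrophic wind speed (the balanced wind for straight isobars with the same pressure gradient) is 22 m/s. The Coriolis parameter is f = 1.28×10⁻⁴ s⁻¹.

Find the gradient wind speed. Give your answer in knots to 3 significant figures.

Around a low, centrifugal force acts outward with Coriolis, so pressure-gradient force balances both:
(1/ρ)|∂P/∂n| = fV + V²/R  →  V² + fR·V − fR·V_g = 0
With fR = 1.28×10⁻⁴ × 1115×10³ m = 143 m/s:
V = [−fR + √((fR)² + 4 fR V_g)]/2 = [−143 + √(143² + 4×143×22)]/2 = 19.4 m/s
Subgeostrophic (V < V_g = 22 m/s), as expected around a low.
Converting: 19.4 m/s × 1.944 = 37.7 knots

37.7 knots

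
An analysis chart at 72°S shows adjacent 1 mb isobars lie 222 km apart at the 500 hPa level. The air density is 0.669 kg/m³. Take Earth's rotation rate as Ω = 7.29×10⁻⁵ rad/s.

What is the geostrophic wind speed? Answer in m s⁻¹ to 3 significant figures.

Coriolis parameter at 72°S:
f = 2Ω sin φ = 2 × 7.29×10⁻⁵ × sin 72° = 1.39×10⁻⁴ s⁻¹
Pressure gradient: |∂P/∂n| = 100 Pa / 222000 m = 4.50×10⁻⁴ Pa/m
Geostrophic balance (pressure-gradient force = Coriolis force):
V_g = (1/(fρ)) |∂P/∂n| = 4.50×10⁻⁴ / (1.39×10⁻⁴ × 0.669) = 4.86 m/s

4.86 m s⁻¹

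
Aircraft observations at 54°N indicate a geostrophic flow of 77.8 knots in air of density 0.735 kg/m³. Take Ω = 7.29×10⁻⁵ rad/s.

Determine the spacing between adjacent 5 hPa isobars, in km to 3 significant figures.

Coriolis parameter at 54°N:
f = 2Ω sin φ = 2 × 7.29×10⁻⁵ × sin 54° = 1.18×10⁻⁴ s⁻¹
Wind speed in SI: 77.8 knots = 40.0 m/s
Geostrophic balance rearranged: |∂P/∂n| = f ρ V_g
|∂P/∂n| = 1.18×10⁻⁴ × 0.735 × 40.0 = 3.47×10⁻³ Pa/m
Isobar spacing: Δn = ΔP/|∂P/∂n| = 500 Pa / 3.47×10⁻³ Pa/m = 144095 m ≈ 144 km

144 km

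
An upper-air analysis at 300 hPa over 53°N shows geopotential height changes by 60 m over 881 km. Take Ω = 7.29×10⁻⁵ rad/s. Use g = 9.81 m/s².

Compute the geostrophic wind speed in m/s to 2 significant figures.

5.7 m/s

Coriolis parameter at 53°N:
f = 2Ω sin φ = 2 × 7.29×10⁻⁵ × sin 53° = 1.16×10⁻⁴ s⁻¹
Height gradient: |∂Z/∂n| = 60 m / 881000 m = 6.81×10⁻⁵
On a pressure surface, geostrophic balance gives V_g = (g/f)|∂Z/∂n|:
V_g = 9.81 × 6.81×10⁻⁵ / 1.16×10⁻⁴ = 5.74 m/s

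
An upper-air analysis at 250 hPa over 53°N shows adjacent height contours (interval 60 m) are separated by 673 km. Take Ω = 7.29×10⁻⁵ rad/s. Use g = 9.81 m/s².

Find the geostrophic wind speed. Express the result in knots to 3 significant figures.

Coriolis parameter at 53°N:
f = 2Ω sin φ = 2 × 7.29×10⁻⁵ × sin 53° = 1.16×10⁻⁴ s⁻¹
Height gradient: |∂Z/∂n| = 60 m / 673000 m = 8.92×10⁻⁵
On a pressure surface, geostrophic balance gives V_g = (g/f)|∂Z/∂n|:
V_g = 9.81 × 8.92×10⁻⁵ / 1.16×10⁻⁴ = 7.51 m/s
Converting: 7.51 m/s × 1.944 = 14.6 knots

14.6 knots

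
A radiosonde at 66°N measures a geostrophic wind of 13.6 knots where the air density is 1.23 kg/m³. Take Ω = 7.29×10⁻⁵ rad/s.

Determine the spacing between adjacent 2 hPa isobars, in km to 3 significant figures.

Coriolis parameter at 66°N:
f = 2Ω sin φ = 2 × 7.29×10⁻⁵ × sin 66° = 1.33×10⁻⁴ s⁻¹
Wind speed in SI: 13.6 knots = 7.00 m/s
Geostrophic balance rearranged: |∂P/∂n| = f ρ V_g
|∂P/∂n| = 1.33×10⁻⁴ × 1.23 × 7.00 = 1.15×10⁻³ Pa/m
Isobar spacing: Δn = ΔP/|∂P/∂n| = 200 Pa / 1.15×10⁻³ Pa/m = 174486 m ≈ 174 km

174 km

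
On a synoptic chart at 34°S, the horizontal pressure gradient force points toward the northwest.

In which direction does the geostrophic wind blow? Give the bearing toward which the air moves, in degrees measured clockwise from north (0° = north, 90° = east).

225°

The pressure-gradient force points toward the northwest (bearing 315°).
Geostrophic balance: in the Southern Hemisphere the Coriolis force deflects motion to the left, so the geostrophic wind blows 90° to the left of the pressure-gradient force (low pressure on the right).
Rotating 315° by 90° counterclockwise gives 225° — the wind blows toward the southwest.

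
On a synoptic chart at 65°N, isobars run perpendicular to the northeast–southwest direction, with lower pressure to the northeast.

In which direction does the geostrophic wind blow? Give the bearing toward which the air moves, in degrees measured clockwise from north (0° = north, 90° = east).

135°

The pressure-gradient force points toward the northeast (bearing 045°).
Geostrophic balance: in the Northern Hemisphere the Coriolis force deflects motion to the right, so the geostrophic wind blows 90° to the right of the pressure-gradient force (low pressure on the left).
Rotating 045° by 90° clockwise gives 135° — the wind blows toward the southeast.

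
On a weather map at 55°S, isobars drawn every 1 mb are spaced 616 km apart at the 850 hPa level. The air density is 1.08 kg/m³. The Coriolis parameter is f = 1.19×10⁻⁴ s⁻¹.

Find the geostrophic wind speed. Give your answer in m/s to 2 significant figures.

1.3 m/s

Pressure gradient: |∂P/∂n| = 100 Pa / 616000 m = 1.62×10⁻⁴ Pa/m
Geostrophic balance (pressure-gradient force = Coriolis force):
V_g = (1/(fρ)) |∂P/∂n| = 1.62×10⁻⁴ / (1.19×10⁻⁴ × 1.08) = 1.26 m/s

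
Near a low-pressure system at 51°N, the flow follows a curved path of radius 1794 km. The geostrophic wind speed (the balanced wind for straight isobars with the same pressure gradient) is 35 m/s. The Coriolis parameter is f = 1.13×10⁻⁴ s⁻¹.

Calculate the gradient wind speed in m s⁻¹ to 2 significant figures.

Around a low, centrifugal force acts outward with Coriolis, so pressure-gradient force balances both:
(1/ρ)|∂P/∂n| = fV + V²/R  →  V² + fR·V − fR·V_g = 0
With fR = 1.13×10⁻⁴ × 1794×10³ m = 203 m/s:
V = [−fR + √((fR)² + 4 fR V_g)]/2 = [−203 + √(203² + 4×203×35)]/2 = 30.4 m/s
Subgeostrophic (V < V_g = 35 m/s), as expected around a low.

30 m s⁻¹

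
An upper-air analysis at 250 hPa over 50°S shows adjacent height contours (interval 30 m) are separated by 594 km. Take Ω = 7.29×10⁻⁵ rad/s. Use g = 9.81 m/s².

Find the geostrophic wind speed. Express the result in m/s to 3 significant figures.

4.44 m/s

Coriolis parameter at 50°S:
f = 2Ω sin φ = 2 × 7.29×10⁻⁵ × sin 50° = 1.12×10⁻⁴ s⁻¹
Height gradient: |∂Z/∂n| = 30 m / 594000 m = 5.05×10⁻⁵
On a pressure surface, geostrophic balance gives V_g = (g/f)|∂Z/∂n|:
V_g = 9.81 × 5.05×10⁻⁵ / 1.12×10⁻⁴ = 4.44 m/s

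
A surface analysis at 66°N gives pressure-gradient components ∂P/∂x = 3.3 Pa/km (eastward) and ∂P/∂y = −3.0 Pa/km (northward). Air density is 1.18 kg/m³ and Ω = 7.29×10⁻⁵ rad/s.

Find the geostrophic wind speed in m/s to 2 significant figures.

Coriolis parameter at 66°N:
f = 2Ω sin φ = 2 × 7.29×10⁻⁵ × sin 66° = 1.33×10⁻⁴ s⁻¹
Component geostrophic relations (x east, y north):
u_g = −(1/(fρ)) ∂P/∂y,  v_g = (1/(fρ)) ∂P/∂x
u_g = −(−3.0×10⁻³)/(1.33×10⁻⁴ × 1.18) = 19.1 m/s;  v_g = (3.3×10⁻³)/(1.33×10⁻⁴ × 1.18) = 21.0 m/s
|V_g| = √(u_g² + v_g²) = 28.4 m/s

28 m/s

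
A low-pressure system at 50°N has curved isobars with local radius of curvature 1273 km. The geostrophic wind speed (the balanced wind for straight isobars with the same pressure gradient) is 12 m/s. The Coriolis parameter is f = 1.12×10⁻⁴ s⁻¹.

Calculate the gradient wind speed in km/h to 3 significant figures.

Around a low, centrifugal force acts outward with Coriolis, so pressure-gradient force balances both:
(1/ρ)|∂P/∂n| = fV + V²/R  →  V² + fR·V − fR·V_g = 0
With fR = 1.12×10⁻⁴ × 1273×10³ m = 143 m/s:
V = [−fR + √((fR)² + 4 fR V_g)]/2 = [−143 + √(143² + 4×143×12)]/2 = 11.1 m/s
Subgeostrophic (V < V_g = 12 m/s), as expected around a low.
Converting: 11.1 m/s × 3.6 = 40.1 km/h

40.1 km/h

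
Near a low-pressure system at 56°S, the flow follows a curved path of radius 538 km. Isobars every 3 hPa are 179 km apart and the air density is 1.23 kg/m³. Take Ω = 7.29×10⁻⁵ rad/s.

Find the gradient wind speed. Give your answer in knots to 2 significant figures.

Coriolis parameter at 56°S:
f = 2Ω sin φ = 2 × 7.29×10⁻⁵ × sin 56° = 1.21×10⁻⁴ s⁻¹
Pressure gradient: |∂P/∂n| = 300 Pa / 179000 m = 1.68×10⁻³ Pa/m
Geostrophic speed: V_g = |∂P/∂n|/(fρ) = 1.68×10⁻³/(1.21×10⁻⁴ × 1.23) = 11.3 m/s
Around a low, centrifugal force acts outward with Coriolis, so pressure-gradient force balances both:
(1/ρ)|∂P/∂n| = fV + V²/R  →  V² + fR·V − fR·V_g = 0
With fR = 1.21×10⁻⁴ × 538×10³ m = 65.0 m/s:
V = [−fR + √((fR)² + 4 fR V_g)]/2 = [−65.0 + √(65.0² + 4×65.0×11.3)]/2 = 9.8 m/s
Subgeostrophic (V < V_g = 11.3 m/s), as expected around a low.
Converting: 9.8 m/s × 1.944 = 19 knots

19 knots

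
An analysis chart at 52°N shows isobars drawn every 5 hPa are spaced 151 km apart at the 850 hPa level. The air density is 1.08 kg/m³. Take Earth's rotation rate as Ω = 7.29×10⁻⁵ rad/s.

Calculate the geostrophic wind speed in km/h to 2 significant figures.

96 km/h

Coriolis parameter at 52°N:
f = 2Ω sin φ = 2 × 7.29×10⁻⁵ × sin 52° = 1.15×10⁻⁴ s⁻¹
Pressure gradient: |∂P/∂n| = 500 Pa / 151000 m = 3.31×10⁻³ Pa/m
Geostrophic balance (pressure-gradient force = Coriolis force):
V_g = (1/(fρ)) |∂P/∂n| = 3.31×10⁻³ / (1.15×10⁻⁴ × 1.08) = 26.7 m/s
Converting: 26.7 m/s × 3.6 = 96 km/h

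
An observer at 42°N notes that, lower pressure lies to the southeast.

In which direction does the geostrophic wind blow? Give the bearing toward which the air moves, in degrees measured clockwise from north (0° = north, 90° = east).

225°

The pressure-gradient force points toward the southeast (bearing 135°).
Geostrophic balance: in the Northern Hemisphere the Coriolis force deflects motion to the right, so the geostrophic wind blows 90° to the right of the pressure-gradient force (low pressure on the left).
Rotating 135° by 90° clockwise gives 225° — the wind blows toward the southwest.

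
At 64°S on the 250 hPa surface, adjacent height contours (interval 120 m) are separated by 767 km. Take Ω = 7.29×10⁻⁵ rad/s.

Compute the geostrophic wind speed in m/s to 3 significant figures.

Coriolis parameter at 64°S:
f = 2Ω sin φ = 2 × 7.29×10⁻⁵ × sin 64° = 1.31×10⁻⁴ s⁻¹
Height gradient: |∂Z/∂n| = 120 m / 767000 m = 1.56×10⁻⁴
On a pressure surface, geostrophic balance gives V_g = (g/f)|∂Z/∂n|:
V_g = 9.81 × 1.56×10⁻⁴ / 1.31×10⁻⁴ = 11.7 m/s

11.7 m/s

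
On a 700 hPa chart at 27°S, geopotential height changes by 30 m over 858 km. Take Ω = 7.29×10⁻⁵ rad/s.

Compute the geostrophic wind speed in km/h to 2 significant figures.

Coriolis parameter at 27°S:
f = 2Ω sin φ = 2 × 7.29×10⁻⁵ × sin 27° = 6.62×10⁻⁵ s⁻¹
Height gradient: |∂Z/∂n| = 30 m / 858000 m = 3.50×10⁻⁵
On a pressure surface, geostrophic balance gives V_g = (g/f)|∂Z/∂n|:
V_g = 9.81 × 3.50×10⁻⁵ / 6.62×10⁻⁵ = 5.18 m/s
Converting: 5.18 m/s × 3.6 = 19 km/h

19 km/h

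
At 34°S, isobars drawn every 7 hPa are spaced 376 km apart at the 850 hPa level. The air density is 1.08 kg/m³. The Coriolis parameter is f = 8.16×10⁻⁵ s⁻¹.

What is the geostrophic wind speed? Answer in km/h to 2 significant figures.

Pressure gradient: |∂P/∂n| = 700 Pa / 376000 m = 1.86×10⁻³ Pa/m
Geostrophic balance (pressure-gradient force = Coriolis force):
V_g = (1/(fρ)) |∂P/∂n| = 1.86×10⁻³ / (8.16×10⁻⁵ × 1.08) = 21.1 m/s
Converting: 21.1 m/s × 3.6 = 76 km/h

76 km/h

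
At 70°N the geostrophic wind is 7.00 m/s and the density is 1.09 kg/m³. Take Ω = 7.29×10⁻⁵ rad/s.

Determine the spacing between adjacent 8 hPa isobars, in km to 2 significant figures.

Coriolis parameter at 70°N:
f = 2Ω sin φ = 2 × 7.29×10⁻⁵ × sin 70° = 1.37×10⁻⁴ s⁻¹
Geostrophic balance rearranged: |∂P/∂n| = f ρ V_g
|∂P/∂n| = 1.37×10⁻⁴ × 1.09 × 7.00 = 1.05×10⁻³ Pa/m
Isobar spacing: Δn = ΔP/|∂P/∂n| = 800 Pa / 1.05×10⁻³ Pa/m = 765283 m ≈ 770 km

770 km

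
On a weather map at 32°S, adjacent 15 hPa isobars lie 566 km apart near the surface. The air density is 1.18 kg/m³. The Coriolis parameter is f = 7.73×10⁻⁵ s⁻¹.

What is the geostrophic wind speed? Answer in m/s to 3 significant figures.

Pressure gradient: |∂P/∂n| = 1500 Pa / 566000 m = 2.65×10⁻³ Pa/m
Geostrophic balance (pressure-gradient force = Coriolis force):
V_g = (1/(fρ)) |∂P/∂n| = 2.65×10⁻³ / (7.73×10⁻⁵ × 1.18) = 29.1 m/s

29.1 m/s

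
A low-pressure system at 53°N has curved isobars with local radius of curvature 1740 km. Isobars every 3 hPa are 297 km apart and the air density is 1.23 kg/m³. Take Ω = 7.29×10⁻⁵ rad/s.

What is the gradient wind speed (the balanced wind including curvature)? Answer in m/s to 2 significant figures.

Coriolis parameter at 53°N:
f = 2Ω sin φ = 2 × 7.29×10⁻⁵ × sin 53° = 1.16×10⁻⁴ s⁻¹
Pressure gradient: |∂P/∂n| = 300 Pa / 297000 m = 1.01×10⁻³ Pa/m
Geostrophic speed: V_g = |∂P/∂n|/(fρ) = 1.01×10⁻³/(1.16×10⁻⁴ × 1.23) = 7.05 m/s
Around a low, centrifugal force acts outward with Coriolis, so pressure-gradient force balances both:
(1/ρ)|∂P/∂n| = fV + V²/R  →  V² + fR·V − fR·V_g = 0
With fR = 1.16×10⁻⁴ × 1740×10³ m = 203 m/s:
V = [−fR + √((fR)² + 4 fR V_g)]/2 = [−203 + √(203² + 4×203×7.05)]/2 = 6.82 m/s
Subgeostrophic (V < V_g = 7.05 m/s), as expected around a low.

6.8 m/s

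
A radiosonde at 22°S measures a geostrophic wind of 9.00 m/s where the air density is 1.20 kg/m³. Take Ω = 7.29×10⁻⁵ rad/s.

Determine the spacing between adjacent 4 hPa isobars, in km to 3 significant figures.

Coriolis parameter at 22°S:
f = 2Ω sin φ = 2 × 7.29×10⁻⁵ × sin 22° = 5.46×10⁻⁵ s⁻¹
Geostrophic balance rearranged: |∂P/∂n| = f ρ V_g
|∂P/∂n| = 5.46×10⁻⁵ × 1.20 × 9.00 = 5.90×10⁻⁴ Pa/m
Isobar spacing: Δn = ΔP/|∂P/∂n| = 400 Pa / 5.90×10⁻⁴ Pa/m = 678115 m ≈ 678 km

678 km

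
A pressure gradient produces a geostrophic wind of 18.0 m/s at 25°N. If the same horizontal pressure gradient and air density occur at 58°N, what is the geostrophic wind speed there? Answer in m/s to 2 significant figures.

With the same pressure gradient and density, V_g ∝ 1/f ∝ 1/sin φ.
V₂ = V₁ · sin φ₁ / sin φ₂ = 18.0 × sin 25° / sin 58°
V₂ = 18.0 × 0.4226/0.8480 = 9.0 m/s

9.0 m/s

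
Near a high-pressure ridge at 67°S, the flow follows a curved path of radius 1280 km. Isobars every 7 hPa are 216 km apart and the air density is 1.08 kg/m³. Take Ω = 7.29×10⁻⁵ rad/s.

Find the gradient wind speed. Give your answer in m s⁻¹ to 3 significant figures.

26.4 m s⁻¹

Coriolis parameter at 67°S:
f = 2Ω sin φ = 2 × 7.29×10⁻⁵ × sin 67° = 1.34×10⁻⁴ s⁻¹
Pressure gradient: |∂P/∂n| = 700 Pa / 216000 m = 3.24×10⁻³ Pa/m
Geostrophic speed: V_g = |∂P/∂n|/(fρ) = 3.24×10⁻³/(1.34×10⁻⁴ × 1.08) = 22.4 m/s
Around a high, pressure-gradient force acts outward with centrifugal, so Coriolis balances both:
fV = (1/ρ)|∂P/∂n| + V²/R  →  V² − fR·V + fR·V_g = 0
With fR = 1.34×10⁻⁴ × 1280×10³ m = 172 m/s:
V = [fR − √((fR)² − 4 fR V_g)]/2 = [172 − √(172² − 4×172×22.4)]/2 = 26.4 m/s
Supergeostrophic (V > V_g = 22.4 m/s), as expected around a high.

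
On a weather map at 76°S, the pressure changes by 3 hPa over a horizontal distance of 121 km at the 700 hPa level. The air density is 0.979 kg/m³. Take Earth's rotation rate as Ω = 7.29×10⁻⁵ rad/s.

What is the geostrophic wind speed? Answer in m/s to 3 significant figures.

17.9 m/s

Coriolis parameter at 76°S:
f = 2Ω sin φ = 2 × 7.29×10⁻⁵ × sin 76° = 1.41×10⁻⁴ s⁻¹
Pressure gradient: |∂P/∂n| = 300 Pa / 121000 m = 2.48×10⁻³ Pa/m
Geostrophic balance (pressure-gradient force = Coriolis force):
V_g = (1/(fρ)) |∂P/∂n| = 2.48×10⁻³ / (1.41×10⁻⁴ × 0.979) = 17.9 m/s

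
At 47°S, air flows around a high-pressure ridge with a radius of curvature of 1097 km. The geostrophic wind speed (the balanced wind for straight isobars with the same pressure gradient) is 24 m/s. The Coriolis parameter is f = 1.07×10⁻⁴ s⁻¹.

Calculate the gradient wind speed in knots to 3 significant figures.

Around a high, pressure-gradient force acts outward with centrifugal, so Coriolis balances both:
fV = (1/ρ)|∂P/∂n| + V²/R  →  V² − fR·V + fR·V_g = 0
With fR = 1.07×10⁻⁴ × 1097×10³ m = 117 m/s:
V = [fR − √((fR)² − 4 fR V_g)]/2 = [117 − √(117² − 4×117×24)]/2 = 33.6 m/s
Supergeostrophic (V > V_g = 24 m/s), as expected around a high.
Converting: 33.6 m/s × 1.944 = 65.4 knots

65.4 knots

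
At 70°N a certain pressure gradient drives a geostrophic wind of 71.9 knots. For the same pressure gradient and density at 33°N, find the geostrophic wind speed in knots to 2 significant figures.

With the same pressure gradient and density, V_g ∝ 1/f ∝ 1/sin φ.
V₂ = V₁ · sin φ₁ / sin φ₂ = 71.9 × sin 70° / sin 33°
V₂ = 71.9 × 0.9397/0.5446 = 120 knots

120 knots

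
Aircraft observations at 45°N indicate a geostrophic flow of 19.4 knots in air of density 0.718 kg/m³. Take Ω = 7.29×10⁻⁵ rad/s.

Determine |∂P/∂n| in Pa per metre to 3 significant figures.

Coriolis parameter at 45°N:
f = 2Ω sin φ = 2 × 7.29×10⁻⁵ × sin 45° = 1.03×10⁻⁴ s⁻¹
Wind speed in SI: 19.4 knots = 9.98 m/s
Geostrophic balance rearranged: |∂P/∂n| = f ρ V_g
|∂P/∂n| = 1.03×10⁻⁴ × 0.718 × 9.98 = 7.39×10⁻⁴ Pa/m

7.39×10⁻⁴ Pa/m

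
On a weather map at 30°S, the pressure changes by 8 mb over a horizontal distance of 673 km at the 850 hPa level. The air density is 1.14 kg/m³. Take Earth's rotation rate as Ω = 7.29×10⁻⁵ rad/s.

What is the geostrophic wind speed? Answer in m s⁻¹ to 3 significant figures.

14.3 m s⁻¹

Coriolis parameter at 30°S:
f = 2Ω sin φ = 2 × 7.29×10⁻⁵ × sin 30° = 7.29×10⁻⁵ s⁻¹
Pressure gradient: |∂P/∂n| = 800 Pa / 673000 m = 1.19×10⁻³ Pa/m
Geostrophic balance (pressure-gradient force = Coriolis force):
V_g = (1/(fρ)) |∂P/∂n| = 1.19×10⁻³ / (7.29×10⁻⁵ × 1.14) = 14.3 m/s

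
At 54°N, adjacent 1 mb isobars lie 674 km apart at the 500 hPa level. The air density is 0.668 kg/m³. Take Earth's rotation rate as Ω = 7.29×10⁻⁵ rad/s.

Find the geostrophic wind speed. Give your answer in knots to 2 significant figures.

Coriolis parameter at 54°N:
f = 2Ω sin φ = 2 × 7.29×10⁻⁵ × sin 54° = 1.18×10⁻⁴ s⁻¹
Pressure gradient: |∂P/∂n| = 100 Pa / 674000 m = 1.48×10⁻⁴ Pa/m
Geostrophic balance (pressure-gradient force = Coriolis force):
V_g = (1/(fρ)) |∂P/∂n| = 1.48×10⁻⁴ / (1.18×10⁻⁴ × 0.668) = 1.88 m/s
Converting: 1.88 m/s × 1.944 = 3.7 knots

3.7 knots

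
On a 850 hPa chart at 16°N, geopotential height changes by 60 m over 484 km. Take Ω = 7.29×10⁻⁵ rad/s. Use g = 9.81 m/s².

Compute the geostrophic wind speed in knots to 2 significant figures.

Coriolis parameter at 16°N:
f = 2Ω sin φ = 2 × 7.29×10⁻⁵ × sin 16° = 4.02×10⁻⁵ s⁻¹
Height gradient: |∂Z/∂n| = 60 m / 484000 m = 1.24×10⁻⁴
On a pressure surface, geostrophic balance gives V_g = (g/f)|∂Z/∂n|:
V_g = 9.81 × 1.24×10⁻⁴ / 4.02×10⁻⁵ = 30.3 m/s
Converting: 30.3 m/s × 1.944 = 59 knots

59 knots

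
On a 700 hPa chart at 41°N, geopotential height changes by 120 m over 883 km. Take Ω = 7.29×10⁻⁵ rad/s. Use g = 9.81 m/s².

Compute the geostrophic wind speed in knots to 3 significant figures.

27.1 knots

Coriolis parameter at 41°N:
f = 2Ω sin φ = 2 × 7.29×10⁻⁵ × sin 41° = 9.57×10⁻⁵ s⁻¹
Height gradient: |∂Z/∂n| = 120 m / 883000 m = 1.36×10⁻⁴
On a pressure surface, geostrophic balance gives V_g = (g/f)|∂Z/∂n|:
V_g = 9.81 × 1.36×10⁻⁴ / 9.57×10⁻⁵ = 13.9 m/s
Converting: 13.9 m/s × 1.944 = 27.1 knots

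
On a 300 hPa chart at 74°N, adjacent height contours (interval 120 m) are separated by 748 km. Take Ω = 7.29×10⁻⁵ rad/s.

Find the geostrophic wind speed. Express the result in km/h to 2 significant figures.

Coriolis parameter at 74°N:
f = 2Ω sin φ = 2 × 7.29×10⁻⁵ × sin 74° = 1.40×10⁻⁴ s⁻¹
Height gradient: |∂Z/∂n| = 120 m / 748000 m = 1.60×10⁻⁴
On a pressure surface, geostrophic balance gives V_g = (g/f)|∂Z/∂n|:
V_g = 9.81 × 1.60×10⁻⁴ / 1.40×10⁻⁴ = 11.2 m/s
Converting: 11.2 m/s × 3.6 = 40 km/h

40 km/h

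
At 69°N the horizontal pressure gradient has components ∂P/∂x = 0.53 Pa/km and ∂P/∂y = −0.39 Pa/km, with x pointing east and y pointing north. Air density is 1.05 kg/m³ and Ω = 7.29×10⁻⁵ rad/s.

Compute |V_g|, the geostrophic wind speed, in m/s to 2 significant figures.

4.6 m/s

Coriolis parameter at 69°N:
f = 2Ω sin φ = 2 × 7.29×10⁻⁵ × sin 69° = 1.36×10⁻⁴ s⁻¹
Component geostrophic relations (x east, y north):
u_g = −(1/(fρ)) ∂P/∂y,  v_g = (1/(fρ)) ∂P/∂x
u_g = −(−0.39×10⁻³)/(1.36×10⁻⁴ × 1.05) = 2.73 m/s;  v_g = (0.53×10⁻³)/(1.36×10⁻⁴ × 1.05) = 3.71 m/s
|V_g| = √(u_g² + v_g²) = 4.60 m/s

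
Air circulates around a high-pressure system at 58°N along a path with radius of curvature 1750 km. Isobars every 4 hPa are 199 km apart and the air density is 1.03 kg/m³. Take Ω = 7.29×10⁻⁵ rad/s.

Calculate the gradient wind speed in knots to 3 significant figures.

33.3 knots

Coriolis parameter at 58°N:
f = 2Ω sin φ = 2 × 7.29×10⁻⁵ × sin 58° = 1.24×10⁻⁴ s⁻¹
Pressure gradient: |∂P/∂n| = 400 Pa / 199000 m = 2.01×10⁻³ Pa/m
Geostrophic speed: V_g = |∂P/∂n|/(fρ) = 2.01×10⁻³/(1.24×10⁻⁴ × 1.03) = 15.8 m/s
Around a high, pressure-gradient force acts outward with centrifugal, so Coriolis balances both:
fV = (1/ρ)|∂P/∂n| + V²/R  →  V² − fR·V + fR·V_g = 0
With fR = 1.24×10⁻⁴ × 1750×10³ m = 216 m/s:
V = [fR − √((fR)² − 4 fR V_g)]/2 = [216 − √(216² − 4×216×15.8)]/2 = 17.1 m/s
Supergeostrophic (V > V_g = 15.8 m/s), as expected around a high.
Converting: 17.1 m/s × 1.944 = 33.3 knots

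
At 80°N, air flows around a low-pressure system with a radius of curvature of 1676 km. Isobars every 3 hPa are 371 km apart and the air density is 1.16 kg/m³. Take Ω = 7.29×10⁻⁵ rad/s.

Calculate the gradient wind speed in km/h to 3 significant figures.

17.1 km/h

Coriolis parameter at 80°N:
f = 2Ω sin φ = 2 × 7.29×10⁻⁵ × sin 80° = 1.44×10⁻⁴ s⁻¹
Pressure gradient: |∂P/∂n| = 300 Pa / 371000 m = 8.09×10⁻⁴ Pa/m
Geostrophic speed: V_g = |∂P/∂n|/(fρ) = 8.09×10⁻⁴/(1.44×10⁻⁴ × 1.16) = 4.85 m/s
Around a low, centrifugal force acts outward with Coriolis, so pressure-gradient force balances both:
(1/ρ)|∂P/∂n| = fV + V²/R  →  V² + fR·V − fR·V_g = 0
With fR = 1.44×10⁻⁴ × 1676×10³ m = 241 m/s:
V = [−fR + √((fR)² + 4 fR V_g)]/2 = [−241 + √(241² + 4×241×4.85)]/2 = 4.76 m/s
Subgeostrophic (V < V_g = 4.85 m/s), as expected around a low.
Converting: 4.76 m/s × 3.6 = 17.1 km/h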